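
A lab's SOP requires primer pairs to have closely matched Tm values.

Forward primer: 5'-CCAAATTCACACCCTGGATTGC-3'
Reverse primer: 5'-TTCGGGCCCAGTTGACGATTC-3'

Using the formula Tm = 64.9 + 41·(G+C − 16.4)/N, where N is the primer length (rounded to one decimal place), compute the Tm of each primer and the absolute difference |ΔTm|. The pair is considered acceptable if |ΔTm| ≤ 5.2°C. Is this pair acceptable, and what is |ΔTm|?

Forward: G+C = 11, N = 22 → Tm = 64.9 + 41·(11 − 16.4)/22 = 54.8°C.
Reverse: G+C = 12, N = 21 → Tm = 64.9 + 41·(12 − 16.4)/21 = 56.3°C.
|ΔTm| = |54.8 − 56.3| = 1.5°C, ≤ 5.2°C.

|ΔTm| = 1.5°C; the pair is acceptable.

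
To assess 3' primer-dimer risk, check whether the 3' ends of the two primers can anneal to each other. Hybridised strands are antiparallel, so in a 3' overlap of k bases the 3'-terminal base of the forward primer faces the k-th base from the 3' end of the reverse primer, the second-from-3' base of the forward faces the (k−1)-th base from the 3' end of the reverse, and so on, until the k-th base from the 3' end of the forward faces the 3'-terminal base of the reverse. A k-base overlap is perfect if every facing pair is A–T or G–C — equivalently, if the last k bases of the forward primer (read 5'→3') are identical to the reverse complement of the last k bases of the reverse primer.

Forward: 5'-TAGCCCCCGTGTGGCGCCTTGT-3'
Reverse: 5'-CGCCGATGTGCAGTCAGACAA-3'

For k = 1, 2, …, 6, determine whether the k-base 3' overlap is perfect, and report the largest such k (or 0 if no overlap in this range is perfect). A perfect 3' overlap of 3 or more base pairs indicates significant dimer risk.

Longest perfect overlap: 4 complementary base pairs; significant dimer risk (threshold 3).

Last 6 bases (5'→3') — forward …CCTTGT, reverse …AGACAA.
Reverse complement of the reverse primer's last 6 bases: TTGTCT; its first k bases are the reverse complement of the reverse primer's last k bases, so a perfect k-base overlap needs the forward primer's last k bases to equal them.
Comparing (forward last k vs required): k=1: T vs T ✓; k=2: GT vs TT ✗; k=3: TGT vs TTG ✗; k=4: TTGT vs TTGT ✓; k=5: CTTGT vs TTGTC ✗; k=6: CCTTGT vs TTGTCT ✗.
Perfect overlaps at k = 1, 4; the largest is 4.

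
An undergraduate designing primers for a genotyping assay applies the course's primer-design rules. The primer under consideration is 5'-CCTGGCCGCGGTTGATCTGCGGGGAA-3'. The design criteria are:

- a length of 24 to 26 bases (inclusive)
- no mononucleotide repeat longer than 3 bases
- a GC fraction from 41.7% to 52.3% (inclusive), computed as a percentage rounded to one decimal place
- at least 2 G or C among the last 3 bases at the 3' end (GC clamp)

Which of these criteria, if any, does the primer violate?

Base counts: A=3, T=5, G=11, C=7 (length 26).
length: length 26 ✓
homopolymer run: longest run = 4, exceeds 3 ✗
GC content: GC 18/26 = 69.2%, outside 41.7–52.3% ✗
GC clamp: 3' end GAA has 1 G/C, need ≥2 ✗

Fails: homopolymer run, GC content, GC clamp.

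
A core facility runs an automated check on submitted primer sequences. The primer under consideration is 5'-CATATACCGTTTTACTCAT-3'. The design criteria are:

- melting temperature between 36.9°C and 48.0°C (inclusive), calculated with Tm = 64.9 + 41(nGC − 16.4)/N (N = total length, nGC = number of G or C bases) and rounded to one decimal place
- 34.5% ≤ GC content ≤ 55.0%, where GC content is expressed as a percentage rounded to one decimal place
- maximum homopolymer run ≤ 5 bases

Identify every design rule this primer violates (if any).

Fails: GC content.

Base counts: A=5, T=8, G=1, C=5 (length 19).
Tm: Tm = 64.9 + 41·(6 − 16.4)/19 = 42.5°C ✓
GC content: GC 6/19 = 31.6%, outside 34.5–55.0% ✗
homopolymer run: longest run = 4 ✓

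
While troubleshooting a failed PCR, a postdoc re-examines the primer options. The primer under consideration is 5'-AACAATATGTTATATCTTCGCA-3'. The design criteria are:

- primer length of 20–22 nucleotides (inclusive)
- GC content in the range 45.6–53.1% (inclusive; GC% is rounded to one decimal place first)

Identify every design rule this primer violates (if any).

Base counts: A=8, T=8, G=2, C=4 (length 22).
length: length 22 ✓
GC content: GC 6/22 = 27.3%, outside 45.6–53.1% ✗

Fails: GC content.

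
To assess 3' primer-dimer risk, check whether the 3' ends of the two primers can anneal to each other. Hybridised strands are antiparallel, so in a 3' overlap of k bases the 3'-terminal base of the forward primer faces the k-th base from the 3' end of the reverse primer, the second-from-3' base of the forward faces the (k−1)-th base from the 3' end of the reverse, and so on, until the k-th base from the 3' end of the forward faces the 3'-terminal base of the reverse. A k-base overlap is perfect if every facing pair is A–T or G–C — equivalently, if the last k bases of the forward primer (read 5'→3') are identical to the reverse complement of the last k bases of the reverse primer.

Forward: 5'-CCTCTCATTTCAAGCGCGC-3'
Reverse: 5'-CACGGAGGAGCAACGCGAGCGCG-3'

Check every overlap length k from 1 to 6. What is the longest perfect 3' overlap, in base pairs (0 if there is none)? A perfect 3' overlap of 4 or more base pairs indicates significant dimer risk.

Longest perfect overlap: 5 complementary base pairs; significant dimer risk (threshold 4).

Last 6 bases (5'→3') — forward …GCGCGC, reverse …AGCGCG.
Reverse complement of the reverse primer's last 6 bases: CGCGCT; its first k bases are the reverse complement of the reverse primer's last k bases, so a perfect k-base overlap needs the forward primer's last k bases to equal them.
Comparing (forward last k vs required): k=1: C vs C ✓; k=2: GC vs CG ✗; k=3: CGC vs CGC ✓; k=4: GCGC vs CGCG ✗; k=5: CGCGC vs CGCGC ✓; k=6: GCGCGC vs CGCGCT ✗.
Perfect overlaps at k = 1, 3, 5; the largest is 5.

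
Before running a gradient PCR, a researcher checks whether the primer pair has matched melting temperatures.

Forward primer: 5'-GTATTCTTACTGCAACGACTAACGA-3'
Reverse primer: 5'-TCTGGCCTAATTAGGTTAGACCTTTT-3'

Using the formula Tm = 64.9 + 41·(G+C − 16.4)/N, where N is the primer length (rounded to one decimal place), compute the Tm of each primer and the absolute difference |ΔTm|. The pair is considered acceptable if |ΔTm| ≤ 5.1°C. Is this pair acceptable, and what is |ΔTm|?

|ΔTm| = 0.4°C; the pair is acceptable.

Forward: G+C = 10, N = 25 → Tm = 64.9 + 41·(10 − 16.4)/25 = 54.4°C.
Reverse: G+C = 10, N = 26 → Tm = 64.9 + 41·(10 − 16.4)/26 = 54.8°C.
|ΔTm| = |54.4 − 54.8| = 0.4°C, ≤ 5.1°C.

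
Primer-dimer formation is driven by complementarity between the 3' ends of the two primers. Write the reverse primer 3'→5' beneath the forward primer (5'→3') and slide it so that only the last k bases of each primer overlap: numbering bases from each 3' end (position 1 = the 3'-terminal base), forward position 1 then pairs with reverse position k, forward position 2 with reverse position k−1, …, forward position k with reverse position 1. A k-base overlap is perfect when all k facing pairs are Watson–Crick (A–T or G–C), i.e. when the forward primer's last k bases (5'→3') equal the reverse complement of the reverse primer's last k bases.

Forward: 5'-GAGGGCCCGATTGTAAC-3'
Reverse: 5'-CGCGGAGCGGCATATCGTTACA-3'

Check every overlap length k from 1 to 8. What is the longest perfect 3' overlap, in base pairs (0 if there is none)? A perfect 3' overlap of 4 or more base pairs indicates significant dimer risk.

Last 8 bases (5'→3') — forward …ATTGTAAC, reverse …TCGTTACA.
Reverse complement of the reverse primer's last 8 bases: TGTAACGA; its first k bases are the reverse complement of the reverse primer's last k bases, so a perfect k-base overlap needs the forward primer's last k bases to equal them.
Comparing (forward last k vs required): k=1: C vs T ✗; k=2: AC vs TG ✗; k=3: AAC vs TGT ✗; k=4: TAAC vs TGTA ✗; k=5: GTAAC vs TGTAA ✗; k=6: TGTAAC vs TGTAAC ✓; k=7: TTGTAAC vs TGTAACG ✗; k=8: ATTGTAAC vs TGTAACGA ✗.
Only k = 6 is perfect, so the longest perfect 3' overlap is 6.

Longest perfect overlap: 6 complementary base pairs; significant dimer risk (threshold 4).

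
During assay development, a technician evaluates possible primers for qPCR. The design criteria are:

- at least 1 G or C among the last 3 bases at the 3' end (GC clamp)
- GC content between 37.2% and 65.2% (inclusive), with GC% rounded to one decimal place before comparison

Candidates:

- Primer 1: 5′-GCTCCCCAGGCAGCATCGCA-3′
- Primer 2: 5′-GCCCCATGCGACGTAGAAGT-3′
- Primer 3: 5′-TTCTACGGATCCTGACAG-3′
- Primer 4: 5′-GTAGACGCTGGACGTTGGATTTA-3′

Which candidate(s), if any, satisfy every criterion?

Primer 1 (20 nt, A=4 T=2 G=5 C=9): 3' end GCA has 2 G/C ✓; GC 14/20 = 70.0%, outside 37.2–65.2% ✗ — fails.
Primer 2 (20 nt, A=5 T=3 G=6 C=6): 3' end AGT has 1 G/C ✓; GC 12/20 = 60.0% ✓ — passes.
Primer 3 (18 nt, A=4 T=5 G=4 C=5): 3' end CAG has 2 G/C ✓; GC 9/18 = 50.0% ✓ — passes.
Primer 4 (23 nt, A=5 T=7 G=8 C=3): 3' end TTA has 0 G/C, need ≥1 ✗; GC 11/23 = 47.8% ✓ — fails.

Primer 2 and Primer 3.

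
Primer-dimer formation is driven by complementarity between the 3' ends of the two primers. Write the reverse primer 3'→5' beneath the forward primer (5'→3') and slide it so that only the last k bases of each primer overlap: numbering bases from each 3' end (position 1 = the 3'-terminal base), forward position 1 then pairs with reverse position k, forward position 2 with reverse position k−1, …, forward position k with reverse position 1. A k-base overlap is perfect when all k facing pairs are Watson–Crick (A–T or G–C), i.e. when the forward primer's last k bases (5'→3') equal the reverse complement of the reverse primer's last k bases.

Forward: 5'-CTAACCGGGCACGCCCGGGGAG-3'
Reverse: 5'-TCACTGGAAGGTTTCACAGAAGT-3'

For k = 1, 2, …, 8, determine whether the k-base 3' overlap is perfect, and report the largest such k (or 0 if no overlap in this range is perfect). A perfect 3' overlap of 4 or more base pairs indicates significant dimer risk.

Longest perfect overlap: 0 complementary base pairs; below the dimer-risk threshold (threshold 4).

Last 8 bases (5'→3') — forward …CCGGGGAG, reverse …ACAGAAGT.
Reverse complement of the reverse primer's last 8 bases: ACTTCTGT; its first k bases are the reverse complement of the reverse primer's last k bases, so a perfect k-base overlap needs the forward primer's last k bases to equal them.
Comparing (forward last k vs required): k=1: G vs A ✗; k=2: AG vs AC ✗; k=3: GAG vs ACT ✗; k=4: GGAG vs ACTT ✗; k=5: GGGAG vs ACTTC ✗; k=6: GGGGAG vs ACTTCT ✗; k=7: CGGGGAG vs ACTTCTG ✗; k=8: CCGGGGAG vs ACTTCTGT ✗.
No overlap length from 1 to 8 is perfect, so the longest perfect 3' overlap is 0.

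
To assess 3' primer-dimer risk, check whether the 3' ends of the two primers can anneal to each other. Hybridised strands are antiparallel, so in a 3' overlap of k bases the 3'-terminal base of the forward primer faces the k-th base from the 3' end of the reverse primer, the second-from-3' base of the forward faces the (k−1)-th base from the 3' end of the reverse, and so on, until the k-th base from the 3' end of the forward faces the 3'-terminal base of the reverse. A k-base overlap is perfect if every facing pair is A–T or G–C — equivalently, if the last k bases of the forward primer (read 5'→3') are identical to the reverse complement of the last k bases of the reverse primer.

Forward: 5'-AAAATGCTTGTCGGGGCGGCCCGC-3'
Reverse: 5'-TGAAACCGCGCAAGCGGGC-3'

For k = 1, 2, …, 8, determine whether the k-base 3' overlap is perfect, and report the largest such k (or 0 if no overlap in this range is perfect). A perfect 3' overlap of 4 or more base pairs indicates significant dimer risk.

Longest perfect overlap: 6 complementary base pairs; significant dimer risk (threshold 4).

Last 8 bases (5'→3') — forward …CGGCCCGC, reverse …AAGCGGGC.
Reverse complement of the reverse primer's last 8 bases: GCCCGCTT; its first k bases are the reverse complement of the reverse primer's last k bases, so a perfect k-base overlap needs the forward primer's last k bases to equal them.
Comparing (forward last k vs required): k=1: C vs G ✗; k=2: GC vs GC ✓; k=3: CGC vs GCC ✗; k=4: CCGC vs GCCC ✗; k=5: CCCGC vs GCCCG ✗; k=6: GCCCGC vs GCCCGC ✓; k=7: GGCCCGC vs GCCCGCT ✗; k=8: CGGCCCGC vs GCCCGCTT ✗.
Perfect overlaps at k = 2, 6; the largest is 6.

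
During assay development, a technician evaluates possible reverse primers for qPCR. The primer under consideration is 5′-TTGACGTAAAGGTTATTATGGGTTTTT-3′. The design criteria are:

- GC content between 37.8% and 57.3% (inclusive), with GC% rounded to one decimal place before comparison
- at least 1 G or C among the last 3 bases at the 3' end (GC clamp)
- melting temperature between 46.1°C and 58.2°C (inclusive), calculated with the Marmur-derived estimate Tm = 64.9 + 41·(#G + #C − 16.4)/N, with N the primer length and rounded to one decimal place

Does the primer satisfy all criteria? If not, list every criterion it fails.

Base counts: A=6, T=13, G=7, C=1 (length 27).
GC content: GC 8/27 = 29.6%, outside 37.8–57.3% ✗
GC clamp: 3' end TTT has 0 G/C, need ≥1 ✗
Tm: Tm = 64.9 + 41·(8 − 16.4)/27 = 52.1°C ✓

Fails: GC content, GC clamp.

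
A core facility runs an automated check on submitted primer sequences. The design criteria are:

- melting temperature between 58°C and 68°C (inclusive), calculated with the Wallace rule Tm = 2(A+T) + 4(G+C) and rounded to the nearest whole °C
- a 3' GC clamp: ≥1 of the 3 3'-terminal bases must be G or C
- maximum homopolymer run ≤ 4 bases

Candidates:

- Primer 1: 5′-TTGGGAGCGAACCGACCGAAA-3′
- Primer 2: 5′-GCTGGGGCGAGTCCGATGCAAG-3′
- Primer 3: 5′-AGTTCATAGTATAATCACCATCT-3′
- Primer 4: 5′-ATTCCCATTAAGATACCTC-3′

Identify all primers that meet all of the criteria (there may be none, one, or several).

Primer 1 (21 nt, A=7 T=2 G=7 C=5): Tm = 2·9 + 4·12 = 66°C ✓; 3' end AAA has 0 G/C, need ≥1 ✗; longest run = 3 ✓ — fails.
Primer 2 (22 nt, A=4 T=3 G=10 C=5): Tm = 2·7 + 4·15 = 74°C, outside 58–68°C ✗; 3' end AAG has 1 G/C ✓; longest run = 4 ✓ — fails.
Primer 3 (23 nt, A=8 T=8 G=2 C=5): Tm = 2·16 + 4·7 = 60°C ✓; 3' end TCT has 1 G/C ✓; longest run = 2 ✓ — passes.
Primer 4 (19 nt, A=6 T=6 G=1 C=6): Tm = 2·12 + 4·7 = 52°C, outside 58–68°C ✗; 3' end CTC has 2 G/C ✓; longest run = 3 ✓ — fails.

Primer 3 only.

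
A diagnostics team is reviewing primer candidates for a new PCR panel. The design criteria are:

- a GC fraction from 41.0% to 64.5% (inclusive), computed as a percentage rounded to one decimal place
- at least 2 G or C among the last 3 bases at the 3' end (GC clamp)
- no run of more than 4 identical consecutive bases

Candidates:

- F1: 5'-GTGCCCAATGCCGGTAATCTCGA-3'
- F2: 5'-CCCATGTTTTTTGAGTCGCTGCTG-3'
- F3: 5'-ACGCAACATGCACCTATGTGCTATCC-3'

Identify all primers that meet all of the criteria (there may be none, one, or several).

F1 (23 nt, A=5 T=5 G=6 C=7): GC 13/23 = 56.5% ✓; 3' end CGA has 2 G/C ✓; longest run = 3 ✓ — passes.
F2 (24 nt, A=2 T=10 G=6 C=6): GC 12/24 = 50.0% ✓; 3' end CTG has 2 G/C ✓; longest run = 6, exceeds 4 ✗ — fails.
F3 (26 nt, A=7 T=6 G=4 C=9): GC 13/26 = 50.0% ✓; 3' end TCC has 2 G/C ✓; longest run = 2 ✓ — passes.

F1 and F3.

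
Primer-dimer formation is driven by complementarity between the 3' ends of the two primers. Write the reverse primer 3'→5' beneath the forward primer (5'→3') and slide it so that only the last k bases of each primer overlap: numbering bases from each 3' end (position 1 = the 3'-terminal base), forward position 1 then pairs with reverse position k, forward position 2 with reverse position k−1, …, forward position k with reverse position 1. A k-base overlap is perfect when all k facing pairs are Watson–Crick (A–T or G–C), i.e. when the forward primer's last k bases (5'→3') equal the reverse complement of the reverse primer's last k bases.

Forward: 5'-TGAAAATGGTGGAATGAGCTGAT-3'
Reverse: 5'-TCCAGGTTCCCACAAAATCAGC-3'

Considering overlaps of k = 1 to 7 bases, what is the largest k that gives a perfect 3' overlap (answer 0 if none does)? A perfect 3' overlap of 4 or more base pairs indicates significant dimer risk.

Last 7 bases (5'→3') — forward …AGCTGAT, reverse …AATCAGC.
Reverse complement of the reverse primer's last 7 bases: GCTGATT; its first k bases are the reverse complement of the reverse primer's last k bases, so a perfect k-base overlap needs the forward primer's last k bases to equal them.
Comparing (forward last k vs required): k=1: T vs G ✗; k=2: AT vs GC ✗; k=3: GAT vs GCT ✗; k=4: TGAT vs GCTG ✗; k=5: CTGAT vs GCTGA ✗; k=6: GCTGAT vs GCTGAT ✓; k=7: AGCTGAT vs GCTGATT ✗.
Only k = 6 is perfect, so the longest perfect 3' overlap is 6.

Longest perfect overlap: 6 complementary base pairs; significant dimer risk (threshold 4).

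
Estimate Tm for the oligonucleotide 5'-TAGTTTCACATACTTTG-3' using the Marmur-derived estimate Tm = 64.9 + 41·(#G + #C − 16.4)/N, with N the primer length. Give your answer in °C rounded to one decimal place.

Base counts: A=4, T=8, G=2, C=3; G+C = 5, N = 17.
Tm = 64.9 + 41·(5 − 16.4)/17 = 64.9 + -467.40/17 = 37.4°C.

37.4°C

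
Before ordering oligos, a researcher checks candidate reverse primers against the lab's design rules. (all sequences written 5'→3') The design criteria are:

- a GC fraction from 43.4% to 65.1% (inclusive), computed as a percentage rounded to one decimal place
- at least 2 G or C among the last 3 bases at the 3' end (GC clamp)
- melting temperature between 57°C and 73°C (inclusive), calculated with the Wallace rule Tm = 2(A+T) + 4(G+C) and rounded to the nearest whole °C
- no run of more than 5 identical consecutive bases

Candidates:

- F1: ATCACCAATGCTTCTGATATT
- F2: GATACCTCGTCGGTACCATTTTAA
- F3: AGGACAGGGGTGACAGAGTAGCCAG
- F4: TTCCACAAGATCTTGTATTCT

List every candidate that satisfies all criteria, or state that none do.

F1 (21 nt, A=6 T=8 G=2 C=5): GC 7/21 = 33.3%, outside 43.4–65.1% ✗; 3' end ATT has 0 G/C, need ≥2 ✗; Tm = 2·14 + 4·7 = 56°C, outside 57–73°C ✗; longest run = 2 ✓ — fails.
F2 (24 nt, A=6 T=8 G=4 C=6): GC 10/24 = 41.7%, outside 43.4–65.1% ✗; 3' end TAA has 0 G/C, need ≥2 ✗; Tm = 2·14 + 4·10 = 68°C ✓; longest run = 4 ✓ — fails.
F3 (25 nt, A=8 T=2 G=11 C=4): GC 15/25 = 60.0% ✓; 3' end CAG has 2 G/C ✓; Tm = 2·10 + 4·15 = 80°C, outside 57–73°C ✗; longest run = 4 ✓ — fails.
F4 (21 nt, A=5 T=9 G=2 C=5): GC 7/21 = 33.3%, outside 43.4–65.1% ✗; 3' end TCT has 1 G/C, need ≥2 ✗; Tm = 2·14 + 4·7 = 56°C, outside 57–73°C ✗; longest run = 2 ✓ — fails.

None of the candidates satisfy all criteria.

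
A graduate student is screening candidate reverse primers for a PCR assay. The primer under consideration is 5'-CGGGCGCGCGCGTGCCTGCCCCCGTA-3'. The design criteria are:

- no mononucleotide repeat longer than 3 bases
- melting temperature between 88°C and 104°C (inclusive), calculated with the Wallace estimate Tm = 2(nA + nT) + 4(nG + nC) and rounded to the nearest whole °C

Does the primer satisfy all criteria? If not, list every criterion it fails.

Base counts: A=1, T=3, G=10, C=12 (length 26).
homopolymer run: longest run = 5, exceeds 3 ✗
Tm: Tm = 2·4 + 4·22 = 96°C ✓

Fails: homopolymer run.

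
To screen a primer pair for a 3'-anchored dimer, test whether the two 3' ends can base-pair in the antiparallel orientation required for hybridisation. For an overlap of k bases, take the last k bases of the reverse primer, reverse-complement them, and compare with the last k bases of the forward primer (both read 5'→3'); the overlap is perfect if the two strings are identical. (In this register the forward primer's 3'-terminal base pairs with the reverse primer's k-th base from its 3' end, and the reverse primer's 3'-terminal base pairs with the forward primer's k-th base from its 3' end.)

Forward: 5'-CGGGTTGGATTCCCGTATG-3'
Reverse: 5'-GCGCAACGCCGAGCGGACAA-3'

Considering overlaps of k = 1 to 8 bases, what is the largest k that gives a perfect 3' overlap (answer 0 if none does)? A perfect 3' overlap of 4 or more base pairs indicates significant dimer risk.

Longest perfect overlap: 0 complementary base pairs; below the dimer-risk threshold (threshold 4).

Last 8 bases (5'→3') — forward …CCCGTATG, reverse …GCGGACAA.
Reverse complement of the reverse primer's last 8 bases: TTGTCCGC; its first k bases are the reverse complement of the reverse primer's last k bases, so a perfect k-base overlap needs the forward primer's last k bases to equal them.
Comparing (forward last k vs required): k=1: G vs T ✗; k=2: TG vs TT ✗; k=3: ATG vs TTG ✗; k=4: TATG vs TTGT ✗; k=5: GTATG vs TTGTC ✗; k=6: CGTATG vs TTGTCC ✗; k=7: CCGTATG vs TTGTCCG ✗; k=8: CCCGTATG vs TTGTCCGC ✗.
No overlap length from 1 to 8 is perfect, so the longest perfect 3' overlap is 0.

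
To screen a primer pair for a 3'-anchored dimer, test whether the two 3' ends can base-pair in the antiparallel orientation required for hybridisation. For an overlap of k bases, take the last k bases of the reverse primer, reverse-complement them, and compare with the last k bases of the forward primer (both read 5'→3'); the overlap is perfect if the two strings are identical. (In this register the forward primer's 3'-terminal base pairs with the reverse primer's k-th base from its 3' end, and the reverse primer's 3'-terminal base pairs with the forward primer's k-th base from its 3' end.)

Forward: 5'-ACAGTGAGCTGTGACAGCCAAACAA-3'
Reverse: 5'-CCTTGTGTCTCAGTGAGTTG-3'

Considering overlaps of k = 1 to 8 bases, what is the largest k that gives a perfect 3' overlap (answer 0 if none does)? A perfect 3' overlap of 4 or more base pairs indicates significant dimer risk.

Longest perfect overlap: 3 complementary base pairs; below the dimer-risk threshold (threshold 4).

Last 8 bases (5'→3') — forward …CCAAACAA, reverse …GTGAGTTG.
Reverse complement of the reverse primer's last 8 bases: CAACTCAC; its first k bases are the reverse complement of the reverse primer's last k bases, so a perfect k-base overlap needs the forward primer's last k bases to equal them.
Comparing (forward last k vs required): k=1: A vs C ✗; k=2: AA vs CA ✗; k=3: CAA vs CAA ✓; k=4: ACAA vs CAAC ✗; k=5: AACAA vs CAACT ✗; k=6: AAACAA vs CAACTC ✗; k=7: CAAACAA vs CAACTCA ✗; k=8: CCAAACAA vs CAACTCAC ✗.
Only k = 3 is perfect, so the longest perfect 3' overlap is 3.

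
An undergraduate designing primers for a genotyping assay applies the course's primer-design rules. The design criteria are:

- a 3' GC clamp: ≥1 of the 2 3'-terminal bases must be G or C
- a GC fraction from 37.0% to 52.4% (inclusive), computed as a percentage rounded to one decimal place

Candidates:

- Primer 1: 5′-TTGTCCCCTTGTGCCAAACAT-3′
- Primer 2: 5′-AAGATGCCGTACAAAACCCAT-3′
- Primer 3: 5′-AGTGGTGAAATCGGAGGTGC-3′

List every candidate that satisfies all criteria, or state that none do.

Primer 1 (21 nt, A=4 T=7 G=3 C=7): 3' end AT has 0 G/C, need ≥1 ✗; GC 10/21 = 47.6% ✓ — fails.
Primer 2 (21 nt, A=9 T=3 G=3 C=6): 3' end AT has 0 G/C, need ≥1 ✗; GC 9/21 = 42.9% ✓ — fails.
Primer 3 (20 nt, A=5 T=4 G=9 C=2): 3' end GC has 2 G/C ✓; GC 11/20 = 55.0%, outside 37.0–52.4% ✗ — fails.

None of the candidates satisfy all criteria.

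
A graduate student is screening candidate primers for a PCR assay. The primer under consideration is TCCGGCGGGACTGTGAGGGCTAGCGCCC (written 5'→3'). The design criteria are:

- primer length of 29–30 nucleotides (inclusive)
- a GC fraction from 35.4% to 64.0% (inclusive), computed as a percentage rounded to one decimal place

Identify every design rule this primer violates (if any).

Base counts: A=3, T=4, G=12, C=9 (length 28).
length: length 28, outside 29–30 ✗
GC content: GC 21/28 = 75.0%, outside 35.4–64.0% ✗

Fails: length, GC content.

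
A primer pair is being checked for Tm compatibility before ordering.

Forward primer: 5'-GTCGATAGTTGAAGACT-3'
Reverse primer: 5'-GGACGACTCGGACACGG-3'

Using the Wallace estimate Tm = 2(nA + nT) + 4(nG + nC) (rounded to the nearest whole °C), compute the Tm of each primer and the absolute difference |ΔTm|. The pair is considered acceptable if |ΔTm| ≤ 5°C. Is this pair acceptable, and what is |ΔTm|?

|ΔTm| = 10°C; the pair is not acceptable.

Forward: A=5 T=5 G=5 C=2 → Tm = 2·10 + 4·7 = 48°C.
Reverse: A=4 T=1 G=7 C=5 → Tm = 2·5 + 4·12 = 58°C.
|ΔTm| = |48 − 58| = 10°C, > 5°C.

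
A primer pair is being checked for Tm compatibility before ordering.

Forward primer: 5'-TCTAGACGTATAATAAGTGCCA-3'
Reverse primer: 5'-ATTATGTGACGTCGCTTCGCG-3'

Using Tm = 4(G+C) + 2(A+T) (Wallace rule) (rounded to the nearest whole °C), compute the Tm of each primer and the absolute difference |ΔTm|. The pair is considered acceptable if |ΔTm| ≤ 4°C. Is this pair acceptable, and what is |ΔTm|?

Forward: A=8 T=6 G=4 C=4 → Tm = 2·14 + 4·8 = 60°C.
Reverse: A=3 T=7 G=6 C=5 → Tm = 2·10 + 4·11 = 64°C.
|ΔTm| = |60 − 64| = 4°C, ≤ 4°C.

|ΔTm| = 4°C; the pair is acceptable.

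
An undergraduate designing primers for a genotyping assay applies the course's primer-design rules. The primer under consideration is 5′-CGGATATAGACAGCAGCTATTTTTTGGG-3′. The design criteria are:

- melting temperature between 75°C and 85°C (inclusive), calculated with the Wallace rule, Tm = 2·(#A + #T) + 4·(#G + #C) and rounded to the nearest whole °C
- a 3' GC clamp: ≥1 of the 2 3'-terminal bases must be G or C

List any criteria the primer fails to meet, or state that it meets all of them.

Base counts: A=7, T=9, G=8, C=4 (length 28).
Tm: Tm = 2·16 + 4·12 = 80°C ✓
GC clamp: 3' end GG has 2 G/C ✓

Meets all criteria.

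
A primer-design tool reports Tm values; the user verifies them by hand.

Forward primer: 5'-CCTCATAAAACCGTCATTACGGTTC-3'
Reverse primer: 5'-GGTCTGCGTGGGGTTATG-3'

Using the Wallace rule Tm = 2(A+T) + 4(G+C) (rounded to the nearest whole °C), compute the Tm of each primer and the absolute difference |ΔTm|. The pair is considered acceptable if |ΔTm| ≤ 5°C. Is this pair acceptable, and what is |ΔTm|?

|ΔTm| = 14°C; the pair is not acceptable.

Forward: A=7 T=7 G=3 C=8 → Tm = 2·14 + 4·11 = 72°C.
Reverse: A=1 T=6 G=9 C=2 → Tm = 2·7 + 4·11 = 58°C.
|ΔTm| = |72 − 58| = 14°C, > 5°C.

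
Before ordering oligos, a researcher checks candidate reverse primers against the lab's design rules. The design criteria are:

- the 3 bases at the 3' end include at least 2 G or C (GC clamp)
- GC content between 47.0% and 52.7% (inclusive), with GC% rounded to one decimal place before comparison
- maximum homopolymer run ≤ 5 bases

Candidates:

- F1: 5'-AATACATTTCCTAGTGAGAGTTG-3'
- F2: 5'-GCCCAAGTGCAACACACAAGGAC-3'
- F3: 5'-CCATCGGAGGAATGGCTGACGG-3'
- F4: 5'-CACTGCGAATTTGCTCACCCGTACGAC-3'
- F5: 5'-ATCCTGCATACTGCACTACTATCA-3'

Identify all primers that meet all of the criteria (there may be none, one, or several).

None of the candidates satisfy all criteria.

F1 (23 nt, A=7 T=8 G=5 C=3): 3' end TTG has 1 G/C, need ≥2 ✗; GC 8/23 = 34.8%, outside 47.0–52.7% ✗; longest run = 3 ✓ — fails.
F2 (23 nt, A=9 T=1 G=5 C=8): 3' end GAC has 2 G/C ✓; GC 13/23 = 56.5%, outside 47.0–52.7% ✗; longest run = 3 ✓ — fails.
F3 (22 nt, A=5 T=3 G=9 C=5): 3' end CGG has 3 G/C ✓; GC 14/22 = 63.6%, outside 47.0–52.7% ✗; longest run = 2 ✓ — fails.
F4 (27 nt, A=6 T=6 G=5 C=10): 3' end GAC has 2 G/C ✓; GC 15/27 = 55.6%, outside 47.0–52.7% ✗; longest run = 3 ✓ — fails.
F5 (24 nt, A=7 T=7 G=2 C=8): 3' end TCA has 1 G/C, need ≥2 ✗; GC 10/24 = 41.7%, outside 47.0–52.7% ✗; longest run = 2 ✓ — fails.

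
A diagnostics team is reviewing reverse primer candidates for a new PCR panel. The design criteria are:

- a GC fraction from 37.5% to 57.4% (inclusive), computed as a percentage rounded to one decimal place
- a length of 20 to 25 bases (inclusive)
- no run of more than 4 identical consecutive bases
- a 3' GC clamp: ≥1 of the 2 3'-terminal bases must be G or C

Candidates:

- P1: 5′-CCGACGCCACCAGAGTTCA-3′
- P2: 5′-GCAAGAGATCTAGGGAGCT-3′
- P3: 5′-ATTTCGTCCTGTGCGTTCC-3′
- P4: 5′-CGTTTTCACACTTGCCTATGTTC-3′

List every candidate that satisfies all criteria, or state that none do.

P1 (19 nt, A=5 T=2 G=4 C=8): GC 12/19 = 63.2%, outside 37.5–57.4% ✗; length 19, outside 20–25 ✗; longest run = 2 ✓; 3' end CA has 1 G/C ✓ — fails.
P2 (19 nt, A=6 T=3 G=7 C=3): GC 10/19 = 52.6% ✓; length 19, outside 20–25 ✗; longest run = 3 ✓; 3' end CT has 1 G/C ✓ — fails.
P3 (19 nt, A=1 T=8 G=4 C=6): GC 10/19 = 52.6% ✓; length 19, outside 20–25 ✗; longest run = 3 ✓; 3' end CC has 2 G/C ✓ — fails.
P4 (23 nt, A=3 T=10 G=3 C=7): GC 10/23 = 43.5% ✓; length 23 ✓; longest run = 4 ✓; 3' end TC has 1 G/C ✓ — passes.

P4 only.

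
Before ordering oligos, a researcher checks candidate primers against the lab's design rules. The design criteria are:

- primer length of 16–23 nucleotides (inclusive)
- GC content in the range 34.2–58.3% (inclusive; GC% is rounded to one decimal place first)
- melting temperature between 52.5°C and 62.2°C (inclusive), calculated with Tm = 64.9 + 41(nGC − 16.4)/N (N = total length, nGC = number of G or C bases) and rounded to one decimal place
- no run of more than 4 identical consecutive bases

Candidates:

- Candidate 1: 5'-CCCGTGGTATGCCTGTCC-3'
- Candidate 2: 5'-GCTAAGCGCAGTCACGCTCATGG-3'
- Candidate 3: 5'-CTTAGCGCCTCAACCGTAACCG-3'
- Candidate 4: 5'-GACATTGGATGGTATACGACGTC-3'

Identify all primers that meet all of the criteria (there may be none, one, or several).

Candidate 1 (18 nt, A=1 T=5 G=5 C=7): length 18 ✓; GC 12/18 = 66.7%, outside 34.2–58.3% ✗; Tm = 64.9 + 41·(12 − 16.4)/18 = 54.9°C ✓; longest run = 3 ✓ — fails.
Candidate 2 (23 nt, A=5 T=4 G=7 C=7): length 23 ✓; GC 14/23 = 60.9%, outside 34.2–58.3% ✗; Tm = 64.9 + 41·(14 − 16.4)/23 = 60.6°C ✓; longest run = 2 ✓ — fails.
Candidate 3 (22 nt, A=5 T=4 G=4 C=9): length 22 ✓; GC 13/22 = 59.1%, outside 34.2–58.3% ✗; Tm = 64.9 + 41·(13 − 16.4)/22 = 58.6°C ✓; longest run = 2 ✓ — fails.
Candidate 4 (23 nt, A=6 T=6 G=7 C=4): length 23 ✓; GC 11/23 = 47.8% ✓; Tm = 64.9 + 41·(11 − 16.4)/23 = 55.3°C ✓; longest run = 2 ✓ — passes.

Candidate 4 only.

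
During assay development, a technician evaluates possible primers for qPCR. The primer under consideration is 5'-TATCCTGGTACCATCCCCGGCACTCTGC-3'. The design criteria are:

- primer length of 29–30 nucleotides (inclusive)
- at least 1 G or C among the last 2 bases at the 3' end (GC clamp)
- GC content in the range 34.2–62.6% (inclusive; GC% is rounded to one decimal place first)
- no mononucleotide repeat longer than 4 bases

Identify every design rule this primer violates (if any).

Fails: length.

Base counts: A=4, T=7, G=5, C=12 (length 28).
length: length 28, outside 29–30 ✗
GC clamp: 3' end GC has 2 G/C ✓
GC content: GC 17/28 = 60.7% ✓
homopolymer run: longest run = 4 ✓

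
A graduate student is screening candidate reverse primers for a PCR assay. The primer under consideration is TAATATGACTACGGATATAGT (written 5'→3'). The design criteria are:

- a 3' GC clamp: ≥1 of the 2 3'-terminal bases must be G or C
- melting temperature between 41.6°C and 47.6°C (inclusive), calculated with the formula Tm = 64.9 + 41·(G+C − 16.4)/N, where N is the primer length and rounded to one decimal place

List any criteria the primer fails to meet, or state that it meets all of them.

Meets all criteria.

Base counts: A=8, T=7, G=4, C=2 (length 21).
GC clamp: 3' end GT has 1 G/C ✓
Tm: Tm = 64.9 + 41·(6 − 16.4)/21 = 44.6°C ✓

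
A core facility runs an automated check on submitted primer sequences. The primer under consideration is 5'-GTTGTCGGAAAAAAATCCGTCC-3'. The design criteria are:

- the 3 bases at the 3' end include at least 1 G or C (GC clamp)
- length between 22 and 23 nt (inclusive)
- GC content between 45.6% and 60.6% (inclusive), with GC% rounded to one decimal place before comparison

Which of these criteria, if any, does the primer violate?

Fails: GC content.

Base counts: A=7, T=5, G=5, C=5 (length 22).
GC clamp: 3' end TCC has 2 G/C ✓
length: length 22 ✓
GC content: GC 10/22 = 45.5%, outside 45.6–60.6% ✗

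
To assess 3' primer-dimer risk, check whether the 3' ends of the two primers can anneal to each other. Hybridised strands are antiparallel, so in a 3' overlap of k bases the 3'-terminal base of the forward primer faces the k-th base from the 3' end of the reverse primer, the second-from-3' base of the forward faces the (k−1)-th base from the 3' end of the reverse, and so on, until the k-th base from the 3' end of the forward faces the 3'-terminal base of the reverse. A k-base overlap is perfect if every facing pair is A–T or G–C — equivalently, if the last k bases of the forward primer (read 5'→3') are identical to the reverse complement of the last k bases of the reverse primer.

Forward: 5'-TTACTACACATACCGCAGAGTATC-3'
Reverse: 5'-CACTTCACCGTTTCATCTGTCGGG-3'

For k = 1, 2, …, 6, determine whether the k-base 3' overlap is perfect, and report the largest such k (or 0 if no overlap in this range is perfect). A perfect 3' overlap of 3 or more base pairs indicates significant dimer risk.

Longest perfect overlap: 1 complementary base pair; below the dimer-risk threshold (threshold 3).

Last 6 bases (5'→3') — forward …AGTATC, reverse …GTCGGG.
Reverse complement of the reverse primer's last 6 bases: CCCGAC; its first k bases are the reverse complement of the reverse primer's last k bases, so a perfect k-base overlap needs the forward primer's last k bases to equal them.
Comparing (forward last k vs required): k=1: C vs C ✓; k=2: TC vs CC ✗; k=3: ATC vs CCC ✗; k=4: TATC vs CCCG ✗; k=5: GTATC vs CCCGA ✗; k=6: AGTATC vs CCCGAC ✗.
Only k = 1 is perfect, so the longest perfect 3' overlap is 1.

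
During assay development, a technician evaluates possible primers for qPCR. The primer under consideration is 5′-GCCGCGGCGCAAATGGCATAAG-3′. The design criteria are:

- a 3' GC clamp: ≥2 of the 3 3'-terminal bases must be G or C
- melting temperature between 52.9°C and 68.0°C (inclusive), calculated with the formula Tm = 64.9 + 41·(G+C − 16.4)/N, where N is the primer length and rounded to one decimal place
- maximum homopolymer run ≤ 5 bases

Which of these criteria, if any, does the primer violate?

Base counts: A=6, T=2, G=8, C=6 (length 22).
GC clamp: 3' end AAG has 1 G/C, need ≥2 ✗
Tm: Tm = 64.9 + 41·(14 − 16.4)/22 = 60.4°C ✓
homopolymer run: longest run = 3 ✓

Fails: GC clamp.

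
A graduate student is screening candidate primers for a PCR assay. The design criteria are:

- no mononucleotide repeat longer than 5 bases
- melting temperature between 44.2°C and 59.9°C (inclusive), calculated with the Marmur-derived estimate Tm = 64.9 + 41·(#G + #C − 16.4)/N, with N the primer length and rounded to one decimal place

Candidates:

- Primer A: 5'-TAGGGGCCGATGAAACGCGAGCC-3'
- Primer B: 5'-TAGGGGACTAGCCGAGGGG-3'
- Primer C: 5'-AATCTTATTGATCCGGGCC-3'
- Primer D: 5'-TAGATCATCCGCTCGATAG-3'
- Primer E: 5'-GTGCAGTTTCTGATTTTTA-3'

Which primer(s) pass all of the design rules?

Primer B, Primer C and Primer D.

Primer A (23 nt, A=6 T=2 G=9 C=6): longest run = 4 ✓; Tm = 64.9 + 41·(15 − 16.4)/23 = 62.4°C, outside 44.2–59.9°C ✗ — fails.
Primer B (19 nt, A=4 T=2 G=10 C=3): longest run = 4 ✓; Tm = 64.9 + 41·(13 − 16.4)/19 = 57.6°C ✓ — passes.
Primer C (19 nt, A=4 T=6 G=4 C=5): longest run = 3 ✓; Tm = 64.9 + 41·(9 − 16.4)/19 = 48.9°C ✓ — passes.
Primer D (19 nt, A=5 T=5 G=4 C=5): longest run = 2 ✓; Tm = 64.9 + 41·(9 − 16.4)/19 = 48.9°C ✓ — passes.
Primer E (19 nt, A=3 T=10 G=4 C=2): longest run = 5 ✓; Tm = 64.9 + 41·(6 − 16.4)/19 = 42.5°C, outside 44.2–59.9°C ✗ — fails.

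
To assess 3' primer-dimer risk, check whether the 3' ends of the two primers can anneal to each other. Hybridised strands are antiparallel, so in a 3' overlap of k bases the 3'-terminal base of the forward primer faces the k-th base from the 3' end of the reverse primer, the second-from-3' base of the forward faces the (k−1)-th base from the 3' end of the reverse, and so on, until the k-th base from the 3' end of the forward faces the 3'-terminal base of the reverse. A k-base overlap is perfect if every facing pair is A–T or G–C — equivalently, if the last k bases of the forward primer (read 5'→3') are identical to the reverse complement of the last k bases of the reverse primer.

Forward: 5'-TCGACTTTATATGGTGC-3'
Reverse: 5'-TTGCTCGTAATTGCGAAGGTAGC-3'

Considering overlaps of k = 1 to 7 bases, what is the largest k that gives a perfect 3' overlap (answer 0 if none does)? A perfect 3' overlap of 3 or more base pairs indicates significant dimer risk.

Last 7 bases (5'→3') — forward …ATGGTGC, reverse …AGGTAGC.
Reverse complement of the reverse primer's last 7 bases: GCTACCT; its first k bases are the reverse complement of the reverse primer's last k bases, so a perfect k-base overlap needs the forward primer's last k bases to equal them.
Comparing (forward last k vs required): k=1: C vs G ✗; k=2: GC vs GC ✓; k=3: TGC vs GCT ✗; k=4: GTGC vs GCTA ✗; k=5: GGTGC vs GCTAC ✗; k=6: TGGTGC vs GCTACC ✗; k=7: ATGGTGC vs GCTACCT ✗.
Only k = 2 is perfect, so the longest perfect 3' overlap is 2.

Longest perfect overlap: 2 complementary base pairs; below the dimer-risk threshold (threshold 3).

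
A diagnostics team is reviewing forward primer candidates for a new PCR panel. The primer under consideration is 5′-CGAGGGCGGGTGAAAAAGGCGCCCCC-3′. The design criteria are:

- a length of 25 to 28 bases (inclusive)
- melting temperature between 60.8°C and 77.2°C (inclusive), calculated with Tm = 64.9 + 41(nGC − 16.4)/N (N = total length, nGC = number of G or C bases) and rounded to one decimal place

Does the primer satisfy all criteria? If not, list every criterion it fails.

Meets all criteria.

Base counts: A=6, T=1, G=11, C=8 (length 26).
length: length 26 ✓
Tm: Tm = 64.9 + 41·(19 − 16.4)/26 = 69.0°C ✓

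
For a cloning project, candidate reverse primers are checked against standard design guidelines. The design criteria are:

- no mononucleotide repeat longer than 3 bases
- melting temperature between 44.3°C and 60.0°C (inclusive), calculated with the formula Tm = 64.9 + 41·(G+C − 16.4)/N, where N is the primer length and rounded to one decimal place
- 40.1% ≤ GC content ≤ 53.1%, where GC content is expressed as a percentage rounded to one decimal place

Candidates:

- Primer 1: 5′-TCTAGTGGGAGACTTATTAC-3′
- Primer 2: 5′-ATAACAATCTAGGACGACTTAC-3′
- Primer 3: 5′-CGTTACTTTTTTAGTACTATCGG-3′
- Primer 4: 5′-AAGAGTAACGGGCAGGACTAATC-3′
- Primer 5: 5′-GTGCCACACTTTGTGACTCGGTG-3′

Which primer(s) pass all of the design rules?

Primer 1 (20 nt, A=5 T=7 G=5 C=3): longest run = 3 ✓; Tm = 64.9 + 41·(8 − 16.4)/20 = 47.7°C ✓; GC 8/20 = 40.0%, outside 40.1–53.1% ✗ — fails.
Primer 2 (22 nt, A=9 T=5 G=3 C=5): longest run = 2 ✓; Tm = 64.9 + 41·(8 − 16.4)/22 = 49.2°C ✓; GC 8/22 = 36.4%, outside 40.1–53.1% ✗ — fails.
Primer 3 (23 nt, A=4 T=11 G=4 C=4): longest run = 6, exceeds 3 ✗; Tm = 64.9 + 41·(8 − 16.4)/23 = 49.9°C ✓; GC 8/23 = 34.8%, outside 40.1–53.1% ✗ — fails.
Primer 4 (23 nt, A=9 T=3 G=7 C=4): longest run = 3 ✓; Tm = 64.9 + 41·(11 − 16.4)/23 = 55.3°C ✓; GC 11/23 = 47.8% ✓ — passes.
Primer 5 (23 nt, A=3 T=7 G=7 C=6): longest run = 3 ✓; Tm = 64.9 + 41·(13 − 16.4)/23 = 58.8°C ✓; GC 13/23 = 56.5%, outside 40.1–53.1% ✗ — fails.

Primer 4 only.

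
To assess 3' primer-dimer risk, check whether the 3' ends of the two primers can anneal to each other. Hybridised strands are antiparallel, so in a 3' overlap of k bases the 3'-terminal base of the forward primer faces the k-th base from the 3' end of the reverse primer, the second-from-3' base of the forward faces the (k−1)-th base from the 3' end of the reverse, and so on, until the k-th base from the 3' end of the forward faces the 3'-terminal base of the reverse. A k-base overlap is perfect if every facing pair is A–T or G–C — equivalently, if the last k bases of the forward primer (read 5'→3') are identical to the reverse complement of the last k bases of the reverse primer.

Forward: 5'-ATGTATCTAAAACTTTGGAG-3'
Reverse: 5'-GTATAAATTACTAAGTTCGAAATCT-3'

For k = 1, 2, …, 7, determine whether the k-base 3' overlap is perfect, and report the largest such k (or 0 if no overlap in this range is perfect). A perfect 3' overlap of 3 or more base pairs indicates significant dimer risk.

Last 7 bases (5'→3') — forward …TTTGGAG, reverse …GAAATCT.
Reverse complement of the reverse primer's last 7 bases: AGATTTC; its first k bases are the reverse complement of the reverse primer's last k bases, so a perfect k-base overlap needs the forward primer's last k bases to equal them.
Comparing (forward last k vs required): k=1: G vs A ✗; k=2: AG vs AG ✓; k=3: GAG vs AGA ✗; k=4: GGAG vs AGAT ✗; k=5: TGGAG vs AGATT ✗; k=6: TTGGAG vs AGATTT ✗; k=7: TTTGGAG vs AGATTTC ✗.
Only k = 2 is perfect, so the longest perfect 3' overlap is 2.

Longest perfect overlap: 2 complementary base pairs; below the dimer-risk threshold (threshold 3).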